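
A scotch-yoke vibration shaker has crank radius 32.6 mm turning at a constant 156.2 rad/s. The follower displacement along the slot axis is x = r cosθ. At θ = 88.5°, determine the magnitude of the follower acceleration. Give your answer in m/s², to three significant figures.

20.8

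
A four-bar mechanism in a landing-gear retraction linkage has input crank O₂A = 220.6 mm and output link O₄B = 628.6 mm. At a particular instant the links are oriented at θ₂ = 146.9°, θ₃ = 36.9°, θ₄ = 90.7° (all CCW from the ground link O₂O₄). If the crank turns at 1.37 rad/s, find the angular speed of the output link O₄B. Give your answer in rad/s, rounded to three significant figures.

ω₂ = 1.37 rad/s
Differentiating the loop-closure r₂e^{iθ₂}+r₃e^{iθ₃}=r₁+r₄e^{iθ₄} gives r₂ω₂e^{iθ₂}+r₃ω₃e^{iθ₃}=r₄ω₄e^{iθ₄}.
Eliminating the other unknown: ω₄ = r₂ω₂ sin(θ₂−θ₃) / [r₄ sin(θ₄−θ₃)].
Numerator sine = +0.93969; denominator sine = +0.80696.
Result = 0.2206·1.37·(+0.93969) / (0.6286·(+0.80696)) = +0.55987 rad/s; magnitude 0.55987 rad/s.

0.560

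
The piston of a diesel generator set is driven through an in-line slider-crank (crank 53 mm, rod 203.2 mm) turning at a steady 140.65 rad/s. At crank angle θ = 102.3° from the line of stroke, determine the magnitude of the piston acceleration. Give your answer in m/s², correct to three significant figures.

480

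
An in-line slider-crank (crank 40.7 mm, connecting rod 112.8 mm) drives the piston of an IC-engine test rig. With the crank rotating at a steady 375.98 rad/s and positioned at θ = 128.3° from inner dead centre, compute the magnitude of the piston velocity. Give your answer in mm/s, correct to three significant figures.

ω = 376 rad/s
For an in-line slider-crank, x = r cosθ + √(L² − r² sin²θ), so v = −rω sinθ·[1 + r cosθ/√(L² − r² sin²θ)].
With r = 0.0407 m, L = 0.1128 m, θ = 128.3°: √(L² − r² sin²θ) = 0.10818 m.
v = −0.0407·376·0.78478·[1 + 0.0407·-0.61978/0.10818] = -9.2088 m/s.
|v| = 9.2088 m/s = 9208.8 mm/s.

9210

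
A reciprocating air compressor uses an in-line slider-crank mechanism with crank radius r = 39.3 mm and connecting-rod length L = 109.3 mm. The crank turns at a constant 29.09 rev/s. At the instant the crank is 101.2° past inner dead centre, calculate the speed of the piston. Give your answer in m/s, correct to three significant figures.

ω = 2π·29.1 = 182.8 rad/s
For an in-line slider-crank, x = r cosθ + √(L² − r² sin²θ), so v = −rω sinθ·[1 + r cosθ/√(L² − r² sin²θ)].
With r = 0.0393 m, L = 0.1093 m, θ = 101.2°: √(L² − r² sin²θ) = 0.10228 m.
v = −0.0393·182.8·0.98096·[1 + 0.0393·-0.19423/0.10228] = -6.5205 m/s.
|v| = 6.5205 m/s.

6.52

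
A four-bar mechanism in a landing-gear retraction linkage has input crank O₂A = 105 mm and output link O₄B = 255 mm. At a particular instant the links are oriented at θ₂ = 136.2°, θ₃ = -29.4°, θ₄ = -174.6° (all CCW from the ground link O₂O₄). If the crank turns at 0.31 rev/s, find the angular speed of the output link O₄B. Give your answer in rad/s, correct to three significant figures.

ω₂ = 1.948 rad/s (from 0.31 rev/s).
Differentiating the loop-closure r₂e^{iθ₂}+r₃e^{iθ₃}=r₁+r₄e^{iθ₄} gives r₂ω₂e^{iθ₂}+r₃ω₃e^{iθ₃}=r₄ω₄e^{iθ₄}.
Eliminating the other unknown: ω₄ = r₂ω₂ sin(θ₂−θ₃) / [r₄ sin(θ₄−θ₃)].
Numerator sine = +0.24869; denominator sine = -0.57071.
Result = 0.105·1.948·(+0.24869) / (0.255·(-0.57071)) = -0.34949 rad/s; magnitude 0.34949 rad/s.

0.349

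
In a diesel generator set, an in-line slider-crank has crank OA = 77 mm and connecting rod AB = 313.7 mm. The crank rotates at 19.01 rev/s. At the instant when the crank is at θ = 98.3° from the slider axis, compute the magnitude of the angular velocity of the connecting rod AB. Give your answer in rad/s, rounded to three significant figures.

4.36

ω = 119.4 rad/s (converted from 19.01 rev/s).
The rod makes angle φ with the slider axis where L sinφ = r sinθ; differentiating, L cosφ·φ̇ = r ω cosθ.
L cosφ = √(L² − r² sin²θ) = 0.30431 m.
|ω_rod| = r ω |cosθ| / √(L² − r² sin²θ) = 0.077·119.4·0.14436/0.30431 = 4.3629 rad/s.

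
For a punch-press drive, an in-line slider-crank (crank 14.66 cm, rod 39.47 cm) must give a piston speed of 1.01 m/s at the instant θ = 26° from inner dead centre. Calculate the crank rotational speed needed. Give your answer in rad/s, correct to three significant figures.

11.7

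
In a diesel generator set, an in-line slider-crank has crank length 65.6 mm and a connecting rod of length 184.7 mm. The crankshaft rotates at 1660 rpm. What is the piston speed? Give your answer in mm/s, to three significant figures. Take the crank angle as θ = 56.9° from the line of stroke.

ω = 2π·1660/60 = 173.8 rad/s
For an in-line slider-crank, x = r cosθ + √(L² − r² sin²θ), so v = −rω sinθ·[1 + r cosθ/√(L² − r² sin²θ)].
With r = 0.0656 m, L = 0.1847 m, θ = 56.9°: √(L² − r² sin²θ) = 0.17634 m.
v = −0.0656·173.8·0.83772·[1 + 0.0656·0.54610/0.17634] = -11.494 m/s.
|v| = 11.494 m/s = 11494 mm/s.

11500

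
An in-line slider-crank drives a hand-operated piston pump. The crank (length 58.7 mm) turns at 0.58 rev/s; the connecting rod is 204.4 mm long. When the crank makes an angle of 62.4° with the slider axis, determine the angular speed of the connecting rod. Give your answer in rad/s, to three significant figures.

0.501

ω = 3.644 rad/s (converted from 0.58 rev/s).
The rod makes angle φ with the slider axis where L sinφ = r sinθ; differentiating, L cosφ·φ̇ = r ω cosθ.
L cosφ = √(L² − r² sin²θ) = 0.19767 m.
|ω_rod| = r ω |cosθ| / √(L² − r² sin²θ) = 0.0587·3.644·0.46330/0.19767 = 0.50138 rad/s.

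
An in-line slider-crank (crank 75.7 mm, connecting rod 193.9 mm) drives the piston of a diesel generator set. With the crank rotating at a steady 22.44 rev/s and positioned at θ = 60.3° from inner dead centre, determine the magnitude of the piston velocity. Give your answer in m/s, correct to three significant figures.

ω = 2π·22.4 = 141 rad/s
For an in-line slider-crank, x = r cosθ + √(L² − r² sin²θ), so v = −rω sinθ·[1 + r cosθ/√(L² − r² sin²θ)].
With r = 0.0757 m, L = 0.1939 m, θ = 60.3°: √(L² − r² sin²θ) = 0.18241 m.
v = −0.0757·141·0.86863·[1 + 0.0757·0.49546/0.18241] = -11.177 m/s.
|v| = 11.177 m/s.

11.2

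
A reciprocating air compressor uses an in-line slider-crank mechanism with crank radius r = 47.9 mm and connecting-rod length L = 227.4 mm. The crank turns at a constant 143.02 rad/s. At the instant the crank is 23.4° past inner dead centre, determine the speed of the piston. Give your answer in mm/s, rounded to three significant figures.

ω = 143 rad/s
For an in-line slider-crank, x = r cosθ + √(L² − r² sin²θ), so v = −rω sinθ·[1 + r cosθ/√(L² − r² sin²θ)].
With r = 0.0479 m, L = 0.2274 m, θ = 23.4°: √(L² − r² sin²θ) = 0.2266 m.
v = −0.0479·143·0.39715·[1 + 0.0479·0.91775/0.2266] = -3.2485 m/s.
|v| = 3.2485 m/s = 3248.5 mm/s.

3250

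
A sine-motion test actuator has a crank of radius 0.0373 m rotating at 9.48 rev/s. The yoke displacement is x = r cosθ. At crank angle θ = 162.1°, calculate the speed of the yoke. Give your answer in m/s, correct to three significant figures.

0.683

ω = 59.56 rad/s (from 9.48 rev/s).
x = r cosθ ⇒ ẋ = −rω sinθ.
|v| = rω|sinθ| = 0.0373·59.56·|sin 162.1°| = 0.68287 m/s.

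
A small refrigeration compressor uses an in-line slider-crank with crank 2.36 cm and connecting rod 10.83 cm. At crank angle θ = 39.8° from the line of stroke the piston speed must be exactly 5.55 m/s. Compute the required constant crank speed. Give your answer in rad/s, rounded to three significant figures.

314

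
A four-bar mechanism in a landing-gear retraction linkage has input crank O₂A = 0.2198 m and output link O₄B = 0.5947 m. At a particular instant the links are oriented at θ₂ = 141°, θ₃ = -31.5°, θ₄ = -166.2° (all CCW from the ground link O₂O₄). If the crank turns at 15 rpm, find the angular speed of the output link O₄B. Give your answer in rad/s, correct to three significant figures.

0.107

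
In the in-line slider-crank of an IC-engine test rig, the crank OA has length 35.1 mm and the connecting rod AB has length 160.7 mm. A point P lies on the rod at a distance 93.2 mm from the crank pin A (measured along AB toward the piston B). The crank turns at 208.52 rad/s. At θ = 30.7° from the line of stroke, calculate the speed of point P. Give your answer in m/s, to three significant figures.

4.92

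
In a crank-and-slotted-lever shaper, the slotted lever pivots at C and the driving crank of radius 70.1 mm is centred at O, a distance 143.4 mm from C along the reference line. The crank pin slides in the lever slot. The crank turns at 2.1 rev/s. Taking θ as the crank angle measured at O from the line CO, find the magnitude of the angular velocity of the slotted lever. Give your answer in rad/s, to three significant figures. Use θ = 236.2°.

ω = 13.19 rad/s (from 2.1 rev/s).
Crank pin A relative to C: A = (d + r cosθ, r sinθ); lever angle φ = atan2(r sinθ, d + r cosθ).
Differentiating tanφ: φ̇ = rω(d cosθ + r)/(d² + r² + 2dr cosθ).
d² + r² + 2dr cosθ = |CA|² = 0.0142934 m²;  d cosθ + r = -0.0096728 m.
|ω_lever| = |0.0701·13.19·-0.0096728| / 0.0142934 = 0.62594 rad/s.

0.626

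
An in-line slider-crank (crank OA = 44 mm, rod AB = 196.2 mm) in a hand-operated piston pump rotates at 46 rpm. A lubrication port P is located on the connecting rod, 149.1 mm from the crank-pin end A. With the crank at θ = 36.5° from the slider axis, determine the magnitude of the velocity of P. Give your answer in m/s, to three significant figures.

0.149

ω = 4.817 rad/s.  Crank-pin speed |V_A| = rω = 0.21195 m/s, perpendicular to OA.
Rod angle: sinφ = −(r/L) sinθ ⇒ φ = -7.666°; ω_rod = −rω cosθ/√(L²−r²sin²θ) = -0.87623 rad/s.
V_P = V_A + ω_rod × AP, with AP = 0.1491 m along the rod.
Components: V_Px = −rω sinθ − a·ω_rod·sinφ = -0.1435 m/s;  V_Py = rω cosθ + a·ω_rod·cosφ = +0.040902 m/s.
|V_P| = √(V_Px² + V_Py²) = 0.14922 m/s.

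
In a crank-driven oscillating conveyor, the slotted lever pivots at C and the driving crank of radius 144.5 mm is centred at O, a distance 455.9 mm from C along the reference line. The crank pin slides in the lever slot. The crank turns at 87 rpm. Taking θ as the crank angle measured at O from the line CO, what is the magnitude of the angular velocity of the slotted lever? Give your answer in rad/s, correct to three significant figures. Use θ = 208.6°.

2.98

ω = 9.111 rad/s (from 87 rpm).
Crank pin A relative to C: A = (d + r cosθ, r sinθ); lever angle φ = atan2(r sinθ, d + r cosθ).
Differentiating tanφ: φ̇ = rω(d cosθ + r)/(d² + r² + 2dr cosθ).
d² + r² + 2dr cosθ = |CA|² = 0.113046 m²;  d cosθ + r = -0.25577 m.
|ω_lever| = |0.1445·9.111·-0.25577| / 0.113046 = 2.9786 rad/s.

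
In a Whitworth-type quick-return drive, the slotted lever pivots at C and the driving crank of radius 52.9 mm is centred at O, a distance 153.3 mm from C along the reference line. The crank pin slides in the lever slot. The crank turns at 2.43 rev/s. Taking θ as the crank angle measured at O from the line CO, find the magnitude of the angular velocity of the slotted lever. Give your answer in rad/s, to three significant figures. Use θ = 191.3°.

7.57

ω = 15.27 rad/s (from 2.43 rev/s).
Crank pin A relative to C: A = (d + r cosθ, r sinθ); lever angle φ = atan2(r sinθ, d + r cosθ).
Differentiating tanφ: φ̇ = rω(d cosθ + r)/(d² + r² + 2dr cosθ).
d² + r² + 2dr cosθ = |CA|² = 0.0103946 m²;  d cosθ + r = -0.097428 m.
|ω_lever| = |0.0529·15.27·-0.097428| / 0.0103946 = 7.5704 rad/s.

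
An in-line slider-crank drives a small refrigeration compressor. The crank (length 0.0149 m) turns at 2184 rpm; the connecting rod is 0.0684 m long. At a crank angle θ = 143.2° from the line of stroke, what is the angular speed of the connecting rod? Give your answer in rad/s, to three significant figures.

ω = 228.7 rad/s (converted from 2184 rpm).
The rod makes angle φ with the slider axis where L sinφ = r sinθ; differentiating, L cosφ·φ̇ = r ω cosθ.
L cosφ = √(L² − r² sin²θ) = 0.067815 m.
|ω_rod| = r ω |cosθ| / √(L² − r² sin²θ) = 0.0149·228.7·0.80073/0.067815 = 40.237 rad/s.

40.2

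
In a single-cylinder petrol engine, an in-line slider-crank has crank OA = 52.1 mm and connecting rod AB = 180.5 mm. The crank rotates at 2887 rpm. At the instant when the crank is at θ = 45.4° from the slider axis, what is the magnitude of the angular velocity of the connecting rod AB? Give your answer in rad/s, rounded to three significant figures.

62.6

ω = 302.3 rad/s (converted from 2887 rpm).
The rod makes angle φ with the slider axis where L sinφ = r sinθ; differentiating, L cosφ·φ̇ = r ω cosθ.
L cosφ = √(L² − r² sin²θ) = 0.17665 m.
|ω_rod| = r ω |cosθ| / √(L² − r² sin²θ) = 0.0521·302.3·0.70215/0.17665 = 62.609 rad/s.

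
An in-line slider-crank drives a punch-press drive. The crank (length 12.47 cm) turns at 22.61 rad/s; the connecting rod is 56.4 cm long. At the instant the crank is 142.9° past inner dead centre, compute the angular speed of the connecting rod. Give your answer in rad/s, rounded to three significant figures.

4.02

ω = 22.61 rad/s
The rod makes angle φ with the slider axis where L sinφ = r sinθ; differentiating, L cosφ·φ̇ = r ω cosθ.
L cosφ = √(L² − r² sin²θ) = 0.55896 m.
|ω_rod| = r ω |cosθ| / √(L² − r² sin²θ) = 0.1247·22.61·0.79758/0.55896 = 4.0231 rad/s.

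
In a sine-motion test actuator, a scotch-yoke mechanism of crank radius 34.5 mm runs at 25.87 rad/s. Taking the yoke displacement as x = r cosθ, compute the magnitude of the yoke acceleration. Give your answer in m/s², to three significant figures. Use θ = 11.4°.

ω = 25.87 rad/s
x = r cosθ ⇒ ẍ = −rω² cosθ (ω constant).
|a| = rω²|cosθ| = 0.0345·(25.87)²·|cos 11.4°| = 22.634 m/s².

22.6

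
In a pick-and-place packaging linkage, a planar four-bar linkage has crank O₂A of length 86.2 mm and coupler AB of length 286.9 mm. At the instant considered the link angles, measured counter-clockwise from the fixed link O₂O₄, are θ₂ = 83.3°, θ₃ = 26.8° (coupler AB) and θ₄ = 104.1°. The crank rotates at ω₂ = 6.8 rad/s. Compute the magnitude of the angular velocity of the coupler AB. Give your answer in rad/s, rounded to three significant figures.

ω₂ = 6.8 rad/s
Differentiating the loop-closure r₂e^{iθ₂}+r₃e^{iθ₃}=r₁+r₄e^{iθ₄} gives r₂ω₂e^{iθ₂}+r₃ω₃e^{iθ₃}=r₄ω₄e^{iθ₄}.
Eliminating the other unknown: ω₃ = r₂ω₂ sin(θ₄−θ₂) / [r₃ sin(θ₃−θ₄)].
Numerator sine = +0.35511; denominator sine = -0.97553.
Result = 0.0862·6.8·(+0.35511) / (0.2869·(-0.97553)) = -0.74371 rad/s; magnitude 0.74371 rad/s.

0.744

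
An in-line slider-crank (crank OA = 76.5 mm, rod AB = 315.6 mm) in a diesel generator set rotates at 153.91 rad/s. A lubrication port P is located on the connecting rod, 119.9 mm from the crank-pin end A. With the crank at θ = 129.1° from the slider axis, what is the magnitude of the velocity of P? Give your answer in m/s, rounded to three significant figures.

ω = 153.9 rad/s.  Crank-pin speed |V_A| = rω = 11.774 m/s, perpendicular to OA.
Rod angle: sinφ = −(r/L) sinθ ⇒ φ = -10.843°; ω_rod = −rω cosθ/√(L²−r²sin²θ) = +23.956 rad/s.
V_P = V_A + ω_rod × AP, with AP = 0.1199 m along the rod.
Components: V_Px = −rω sinθ − a·ω_rod·sinφ = -8.5969 m/s;  V_Py = rω cosθ + a·ω_rod·cosφ = -4.6046 m/s.
|V_P| = √(V_Px² + V_Py²) = 9.7524 m/s.

9.75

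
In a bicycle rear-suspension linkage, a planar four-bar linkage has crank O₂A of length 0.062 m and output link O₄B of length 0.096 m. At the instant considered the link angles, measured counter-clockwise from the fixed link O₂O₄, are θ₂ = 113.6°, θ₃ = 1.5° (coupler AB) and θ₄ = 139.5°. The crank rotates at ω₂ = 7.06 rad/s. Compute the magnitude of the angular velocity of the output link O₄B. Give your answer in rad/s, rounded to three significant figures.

ω₂ = 7.06 rad/s
Differentiating the loop-closure r₂e^{iθ₂}+r₃e^{iθ₃}=r₁+r₄e^{iθ₄} gives r₂ω₂e^{iθ₂}+r₃ω₃e^{iθ₃}=r₄ω₄e^{iθ₄}.
Eliminating the other unknown: ω₄ = r₂ω₂ sin(θ₂−θ₃) / [r₄ sin(θ₄−θ₃)].
Numerator sine = +0.92653; denominator sine = +0.66913.
Result = 0.062·7.06·(+0.92653) / (0.096·(+0.66913)) = +6.3135 rad/s; magnitude 6.3135 rad/s.

6.31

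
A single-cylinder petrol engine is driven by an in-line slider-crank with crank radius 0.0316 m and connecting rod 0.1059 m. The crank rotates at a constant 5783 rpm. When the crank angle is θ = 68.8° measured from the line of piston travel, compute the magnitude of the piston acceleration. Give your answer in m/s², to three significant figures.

1570

ω = 2π·5783/60 = 605.6 rad/s
x(θ) = r cosθ + √(L² − r² sin²θ); with ω constant, a = ω²·d²x/dθ².
d²x/dθ² = −r cosθ − r²(cos2θ)/√u − r⁴ sin²2θ/(4u^{3/2}),  u = L² − r² sin²θ = 0.0103468 m².
Substituting r = 0.0316 m, L = 0.1059 m, θ = 68.8°: d²x/dθ² = -0.0042858 m.
a = ω²·d²x/dθ² = (605.6)²·(-0.0042858) = -1571.8 m/s²;  |a| = 1571.8 m/s².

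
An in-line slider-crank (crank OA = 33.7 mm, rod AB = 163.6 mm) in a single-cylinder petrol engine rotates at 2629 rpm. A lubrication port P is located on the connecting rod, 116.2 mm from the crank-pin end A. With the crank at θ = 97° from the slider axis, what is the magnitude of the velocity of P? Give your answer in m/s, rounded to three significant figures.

9.05

ω = 275.3 rad/s.  Crank-pin speed |V_A| = rω = 9.2779 m/s, perpendicular to OA.
Rod angle: sinφ = −(r/L) sinθ ⇒ φ = -11.798°; ω_rod = −rω cosθ/√(L²−r²sin²θ) = +7.0605 rad/s.
V_P = V_A + ω_rod × AP, with AP = 0.1162 m along the rod.
Components: V_Px = −rω sinθ − a·ω_rod·sinφ = -9.041 m/s;  V_Py = rω cosθ + a·ω_rod·cosφ = -0.3276 m/s.
|V_P| = √(V_Px² + V_Py²) = 9.0469 m/s.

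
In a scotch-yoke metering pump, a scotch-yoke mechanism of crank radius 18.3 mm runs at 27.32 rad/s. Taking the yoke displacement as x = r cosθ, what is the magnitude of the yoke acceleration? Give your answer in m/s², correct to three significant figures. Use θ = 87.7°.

ω = 27.32 rad/s
x = r cosθ ⇒ ẍ = −rω² cosθ (ω constant).
|a| = rω²|cosθ| = 0.0183·(27.32)²·|cos 87.7°| = 0.54815 m/s².

0.548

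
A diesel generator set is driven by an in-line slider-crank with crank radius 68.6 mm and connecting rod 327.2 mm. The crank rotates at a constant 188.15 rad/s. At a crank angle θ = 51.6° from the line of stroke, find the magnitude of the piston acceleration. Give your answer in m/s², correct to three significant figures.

1400

ω = 188.2 rad/s
x(θ) = r cosθ + √(L² − r² sin²θ); with ω constant, a = ω²·d²x/dθ².
d²x/dθ² = −r cosθ − r²(cos2θ)/√u − r⁴ sin²2θ/(4u^{3/2}),  u = L² − r² sin²θ = 0.10417 m².
Substituting r = 0.0686 m, L = 0.3272 m, θ = 51.6°: d²x/dθ² = -0.039437 m.
a = ω²·d²x/dθ² = (188.2)²·(-0.039437) = -1396.1 m/s²;  |a| = 1396.1 m/s².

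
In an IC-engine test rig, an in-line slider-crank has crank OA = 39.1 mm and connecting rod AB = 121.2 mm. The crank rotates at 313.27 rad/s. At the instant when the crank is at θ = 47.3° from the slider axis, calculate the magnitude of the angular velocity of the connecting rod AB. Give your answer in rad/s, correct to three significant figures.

70.5

ω = 313.3 rad/s
The rod makes angle φ with the slider axis where L sinφ = r sinθ; differentiating, L cosφ·φ̇ = r ω cosθ.
L cosφ = √(L² − r² sin²θ) = 0.11774 m.
|ω_rod| = r ω |cosθ| / √(L² − r² sin²θ) = 0.0391·313.3·0.67816/0.11774 = 70.548 rad/s.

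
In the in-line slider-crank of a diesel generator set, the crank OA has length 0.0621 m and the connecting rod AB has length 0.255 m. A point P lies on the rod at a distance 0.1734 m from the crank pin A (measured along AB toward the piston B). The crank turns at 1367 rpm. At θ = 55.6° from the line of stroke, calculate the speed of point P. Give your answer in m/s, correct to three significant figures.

ω = 143.2 rad/s.  Crank-pin speed |V_A| = rω = 8.8897 m/s, perpendicular to OA.
Rod angle: sinφ = −(r/L) sinθ ⇒ φ = -11.592°; ω_rod = −rω cosθ/√(L²−r²sin²θ) = -20.106 rad/s.
V_P = V_A + ω_rod × AP, with AP = 0.1734 m along the rod.
Components: V_Px = −rω sinθ − a·ω_rod·sinφ = -8.0356 m/s;  V_Py = rω cosθ + a·ω_rod·cosφ = +1.6072 m/s.
|V_P| = √(V_Px² + V_Py²) = 8.1947 m/s.

8.19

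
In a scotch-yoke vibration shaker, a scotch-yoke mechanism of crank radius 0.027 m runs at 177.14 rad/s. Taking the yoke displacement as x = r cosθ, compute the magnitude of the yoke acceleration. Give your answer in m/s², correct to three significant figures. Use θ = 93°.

ω = 177.1 rad/s
x = r cosθ ⇒ ẍ = −rω² cosθ (ω constant).
|a| = rω²|cosθ| = 0.027·(177.1)²·|cos 93°| = 44.34 m/s².

44.3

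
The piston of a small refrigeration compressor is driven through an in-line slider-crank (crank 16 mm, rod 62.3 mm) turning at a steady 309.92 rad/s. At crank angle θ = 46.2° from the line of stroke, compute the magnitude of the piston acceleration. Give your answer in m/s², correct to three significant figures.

ω = 309.9 rad/s
x(θ) = r cosθ + √(L² − r² sin²θ); with ω constant, a = ω²·d²x/dθ².
d²x/dθ² = −r cosθ − r²(cos2θ)/√u − r⁴ sin²2θ/(4u^{3/2}),  u = L² − r² sin²θ = 0.00374793 m².
Substituting r = 0.016 m, L = 0.0623 m, θ = 46.2°: d²x/dθ² = -0.01097 m.
a = ω²·d²x/dθ² = (309.9)²·(-0.01097) = -1053.7 m/s²;  |a| = 1053.7 m/s².

1050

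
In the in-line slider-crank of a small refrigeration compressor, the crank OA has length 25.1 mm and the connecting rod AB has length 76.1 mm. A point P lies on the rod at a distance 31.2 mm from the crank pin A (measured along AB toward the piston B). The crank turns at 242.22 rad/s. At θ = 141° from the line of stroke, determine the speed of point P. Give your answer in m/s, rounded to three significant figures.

ω = 242.2 rad/s.  Crank-pin speed |V_A| = rω = 6.0797 m/s, perpendicular to OA.
Rod angle: sinφ = −(r/L) sinθ ⇒ φ = -11.980°; ω_rod = −rω cosθ/√(L²−r²sin²θ) = +63.469 rad/s.
V_P = V_A + ω_rod × AP, with AP = 0.0312 m along the rod.
Components: V_Px = −rω sinθ − a·ω_rod·sinφ = -3.4151 m/s;  V_Py = rω cosθ + a·ω_rod·cosφ = -2.7877 m/s.
|V_P| = √(V_Px² + V_Py²) = 4.4084 m/s.

4.41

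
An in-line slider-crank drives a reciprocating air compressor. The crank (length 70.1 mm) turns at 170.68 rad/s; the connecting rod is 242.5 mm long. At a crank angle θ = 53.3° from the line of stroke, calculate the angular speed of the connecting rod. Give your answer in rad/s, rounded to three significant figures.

ω = 170.7 rad/s
The rod makes angle φ with the slider axis where L sinφ = r sinθ; differentiating, L cosφ·φ̇ = r ω cosθ.
L cosφ = √(L² − r² sin²θ) = 0.2359 m.
|ω_rod| = r ω |cosθ| / √(L² − r² sin²θ) = 0.0701·170.7·0.59763/0.2359 = 30.312 rad/s.

30.3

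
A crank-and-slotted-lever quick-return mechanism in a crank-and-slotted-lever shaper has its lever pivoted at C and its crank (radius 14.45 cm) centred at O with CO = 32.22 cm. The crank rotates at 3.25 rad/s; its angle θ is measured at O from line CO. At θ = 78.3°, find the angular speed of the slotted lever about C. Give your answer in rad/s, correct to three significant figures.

ω = 3.25 rad/s
Crank pin A relative to C: A = (d + r cosθ, r sinθ); lever angle φ = atan2(r sinθ, d + r cosθ).
Differentiating tanφ: φ̇ = rω(d cosθ + r)/(d² + r² + 2dr cosθ).
d² + r² + 2dr cosθ = |CA|² = 0.143576 m²;  d cosθ + r = +0.20984 m.
|ω_lever| = |0.1445·3.25·+0.20984| / 0.143576 = 0.68636 rad/s.

0.686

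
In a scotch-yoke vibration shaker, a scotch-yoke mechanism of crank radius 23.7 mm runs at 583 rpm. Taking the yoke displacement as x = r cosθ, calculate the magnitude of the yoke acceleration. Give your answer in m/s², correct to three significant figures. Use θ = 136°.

ω = 61.05 rad/s (from 583 rpm).
x = r cosθ ⇒ ẍ = −rω² cosθ (ω constant).
|a| = rω²|cosθ| = 0.0237·(61.05)²·|cos 136°| = 63.544 m/s².

63.5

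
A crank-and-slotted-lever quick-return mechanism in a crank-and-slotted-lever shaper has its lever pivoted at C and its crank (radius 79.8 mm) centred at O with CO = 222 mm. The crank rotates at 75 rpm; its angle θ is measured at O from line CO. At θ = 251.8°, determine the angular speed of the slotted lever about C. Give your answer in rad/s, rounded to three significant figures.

0.147

ω = 7.854 rad/s (from 75 rpm).
Crank pin A relative to C: A = (d + r cosθ, r sinθ); lever angle φ = atan2(r sinθ, d + r cosθ).
Differentiating tanφ: φ̇ = rω(d cosθ + r)/(d² + r² + 2dr cosθ).
d² + r² + 2dr cosθ = |CA|² = 0.0445856 m²;  d cosθ + r = +0.010462 m.
|ω_lever| = |0.0798·7.854·+0.010462| / 0.0445856 = 0.14706 rad/s.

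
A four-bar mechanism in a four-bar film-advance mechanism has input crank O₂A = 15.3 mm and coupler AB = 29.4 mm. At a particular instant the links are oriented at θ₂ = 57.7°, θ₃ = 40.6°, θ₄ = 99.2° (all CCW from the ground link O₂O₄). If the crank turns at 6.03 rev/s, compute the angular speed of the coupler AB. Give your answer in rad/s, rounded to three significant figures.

ω₂ = 37.89 rad/s (from 6.03 rev/s).
Differentiating the loop-closure r₂e^{iθ₂}+r₃e^{iθ₃}=r₁+r₄e^{iθ₄} gives r₂ω₂e^{iθ₂}+r₃ω₃e^{iθ₃}=r₄ω₄e^{iθ₄}.
Eliminating the other unknown: ω₃ = r₂ω₂ sin(θ₄−θ₂) / [r₃ sin(θ₃−θ₄)].
Numerator sine = +0.66262; denominator sine = -0.85355.
Result = 0.0153·37.89·(+0.66262) / (0.0294·(-0.85355)) = -15.307 rad/s; magnitude 15.307 rad/s.

15.3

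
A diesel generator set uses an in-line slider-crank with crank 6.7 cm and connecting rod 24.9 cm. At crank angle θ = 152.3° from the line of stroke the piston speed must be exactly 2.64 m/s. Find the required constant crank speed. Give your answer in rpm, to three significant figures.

1070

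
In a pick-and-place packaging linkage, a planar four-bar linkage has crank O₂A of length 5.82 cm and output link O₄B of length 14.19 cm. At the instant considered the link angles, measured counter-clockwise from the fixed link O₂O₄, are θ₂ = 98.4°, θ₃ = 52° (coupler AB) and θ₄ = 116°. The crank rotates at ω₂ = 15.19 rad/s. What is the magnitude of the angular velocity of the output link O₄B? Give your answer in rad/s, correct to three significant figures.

ω₂ = 15.19 rad/s
Differentiating the loop-closure r₂e^{iθ₂}+r₃e^{iθ₃}=r₁+r₄e^{iθ₄} gives r₂ω₂e^{iθ₂}+r₃ω₃e^{iθ₃}=r₄ω₄e^{iθ₄}.
Eliminating the other unknown: ω₄ = r₂ω₂ sin(θ₂−θ₃) / [r₄ sin(θ₄−θ₃)].
Numerator sine = +0.72417; denominator sine = +0.89879.
Result = 0.0582·15.19·(+0.72417) / (0.1419·(+0.89879)) = +5.0197 rad/s; magnitude 5.0197 rad/s.

5.02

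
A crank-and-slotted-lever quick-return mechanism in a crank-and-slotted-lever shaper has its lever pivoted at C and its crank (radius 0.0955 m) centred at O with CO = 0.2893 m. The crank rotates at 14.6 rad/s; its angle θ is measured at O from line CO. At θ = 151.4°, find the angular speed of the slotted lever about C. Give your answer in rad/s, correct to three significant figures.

ω = 14.6 rad/s
Crank pin A relative to C: A = (d + r cosθ, r sinθ); lever angle φ = atan2(r sinθ, d + r cosθ).
Differentiating tanφ: φ̇ = rω(d cosθ + r)/(d² + r² + 2dr cosθ).
d² + r² + 2dr cosθ = |CA|² = 0.0443006 m²;  d cosθ + r = -0.1585 m.
|ω_lever| = |0.0955·14.6·-0.1585| / 0.0443006 = 4.9886 rad/s.

4.99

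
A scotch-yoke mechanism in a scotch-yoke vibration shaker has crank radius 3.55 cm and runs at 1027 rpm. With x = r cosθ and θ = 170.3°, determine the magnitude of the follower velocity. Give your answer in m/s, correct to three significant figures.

0.643

ω = 107.5 rad/s (from 1027 rpm).
x = r cosθ ⇒ ẋ = −rω sinθ.
|v| = rω|sinθ| = 0.0355·107.5·|sin 170.3°| = 0.64328 m/s.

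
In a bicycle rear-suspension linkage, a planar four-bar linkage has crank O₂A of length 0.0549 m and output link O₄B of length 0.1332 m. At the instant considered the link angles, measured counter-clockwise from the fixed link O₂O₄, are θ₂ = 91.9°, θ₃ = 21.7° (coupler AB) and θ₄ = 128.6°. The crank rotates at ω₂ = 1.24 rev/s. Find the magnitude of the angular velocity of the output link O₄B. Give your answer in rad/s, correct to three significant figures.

3.16

ω₂ = 7.791 rad/s (from 1.24 rev/s).
Differentiating the loop-closure r₂e^{iθ₂}+r₃e^{iθ₃}=r₁+r₄e^{iθ₄} gives r₂ω₂e^{iθ₂}+r₃ω₃e^{iθ₃}=r₄ω₄e^{iθ₄}.
Eliminating the other unknown: ω₄ = r₂ω₂ sin(θ₂−θ₃) / [r₄ sin(θ₄−θ₃)].
Numerator sine = +0.94088; denominator sine = +0.95681.
Result = 0.0549·7.791·(+0.94088) / (0.1332·(+0.95681)) = +3.1577 rad/s; magnitude 3.1577 rad/s.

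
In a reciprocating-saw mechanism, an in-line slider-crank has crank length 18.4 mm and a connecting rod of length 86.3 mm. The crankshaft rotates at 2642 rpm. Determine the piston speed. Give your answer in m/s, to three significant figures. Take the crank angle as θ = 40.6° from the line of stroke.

3.85

ω = 2π·2642/60 = 276.7 rad/s
For an in-line slider-crank, x = r cosθ + √(L² − r² sin²θ), so v = −rω sinθ·[1 + r cosθ/√(L² − r² sin²θ)].
With r = 0.0184 m, L = 0.0863 m, θ = 40.6°: √(L² − r² sin²θ) = 0.085465 m.
v = −0.0184·276.7·0.65077·[1 + 0.0184·0.75927/0.085465] = -3.8545 m/s.
|v| = 3.8545 m/s.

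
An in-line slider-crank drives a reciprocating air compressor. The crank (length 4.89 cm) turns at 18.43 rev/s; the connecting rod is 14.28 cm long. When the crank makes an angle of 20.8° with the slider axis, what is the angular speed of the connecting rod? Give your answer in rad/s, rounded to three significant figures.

37.3

ω = 115.8 rad/s (converted from 18.43 rev/s).
The rod makes angle φ with the slider axis where L sinφ = r sinθ; differentiating, L cosφ·φ̇ = r ω cosθ.
L cosφ = √(L² − r² sin²θ) = 0.14174 m.
|ω_rod| = r ω |cosθ| / √(L² − r² sin²θ) = 0.0489·115.8·0.93483/0.14174 = 37.347 rad/s.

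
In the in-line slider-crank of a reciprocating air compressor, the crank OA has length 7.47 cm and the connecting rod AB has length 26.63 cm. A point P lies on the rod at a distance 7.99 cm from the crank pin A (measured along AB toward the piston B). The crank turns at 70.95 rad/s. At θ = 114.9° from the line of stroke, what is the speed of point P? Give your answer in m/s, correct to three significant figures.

4.89

ω = 70.95 rad/s.  Crank-pin speed |V_A| = rω = 5.3 m/s, perpendicular to OA.
Rod angle: sinφ = −(r/L) sinθ ⇒ φ = -14.740°; ω_rod = −rω cosθ/√(L²−r²sin²θ) = +8.6647 rad/s.
V_P = V_A + ω_rod × AP, with AP = 0.0799 m along the rod.
Components: V_Px = −rω sinθ − a·ω_rod·sinφ = -4.6312 m/s;  V_Py = rω cosθ + a·ω_rod·cosφ = -1.5619 m/s.
|V_P| = √(V_Px² + V_Py²) = 4.8875 m/s.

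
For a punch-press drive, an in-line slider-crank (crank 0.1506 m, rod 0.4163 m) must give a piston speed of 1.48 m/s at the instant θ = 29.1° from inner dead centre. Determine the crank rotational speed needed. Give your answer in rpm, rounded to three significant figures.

For an in-line slider-crank, |v_piston| = rω|sinθ|·[1 + r cosθ/√(L² − r² sin²θ)].
With r = 0.1506 m, L = 0.4163 m, θ = 29.1°: the bracketed kinematic factor |dx/dθ| = 0.09676 m.
ω = v/|dx/dθ| = 1.48/0.09676 = 15.296 rad/s.
N = 60ω/(2π) = 146.06 rpm.

146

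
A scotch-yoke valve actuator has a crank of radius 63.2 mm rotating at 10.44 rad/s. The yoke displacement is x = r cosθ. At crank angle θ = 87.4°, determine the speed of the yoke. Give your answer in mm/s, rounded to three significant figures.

ω = 10.44 rad/s
x = r cosθ ⇒ ẋ = −rω sinθ.
|v| = rω|sinθ| = 0.0632·10.44·|sin 87.4°| = 0.65913 m/s = 659.13 mm/s.

659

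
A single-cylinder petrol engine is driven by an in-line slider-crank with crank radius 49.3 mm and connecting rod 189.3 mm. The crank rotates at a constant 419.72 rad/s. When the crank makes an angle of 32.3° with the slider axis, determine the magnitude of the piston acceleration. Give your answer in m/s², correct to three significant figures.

8350

ω = 419.7 rad/s
x(θ) = r cosθ + √(L² − r² sin²θ); with ω constant, a = ω²·d²x/dθ².
d²x/dθ² = −r cosθ − r²(cos2θ)/√u − r⁴ sin²2θ/(4u^{3/2}),  u = L² − r² sin²θ = 0.0351405 m².
Substituting r = 0.0493 m, L = 0.1893 m, θ = 32.3°: d²x/dθ² = -0.047416 m.
a = ω²·d²x/dθ² = (419.7)²·(-0.047416) = -8353 m/s²;  |a| = 8353 m/s².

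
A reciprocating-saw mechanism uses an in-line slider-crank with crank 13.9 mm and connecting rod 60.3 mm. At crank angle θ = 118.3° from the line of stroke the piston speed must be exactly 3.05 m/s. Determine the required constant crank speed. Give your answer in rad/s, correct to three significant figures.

281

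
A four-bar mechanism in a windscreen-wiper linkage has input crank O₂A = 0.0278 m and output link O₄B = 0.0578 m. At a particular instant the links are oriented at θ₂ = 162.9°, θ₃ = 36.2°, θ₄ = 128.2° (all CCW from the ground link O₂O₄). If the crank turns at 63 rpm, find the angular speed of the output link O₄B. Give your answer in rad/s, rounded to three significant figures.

ω₂ = 6.597 rad/s (from 63 rpm).
Differentiating the loop-closure r₂e^{iθ₂}+r₃e^{iθ₃}=r₁+r₄e^{iθ₄} gives r₂ω₂e^{iθ₂}+r₃ω₃e^{iθ₃}=r₄ω₄e^{iθ₄}.
Eliminating the other unknown: ω₄ = r₂ω₂ sin(θ₂−θ₃) / [r₄ sin(θ₄−θ₃)].
Numerator sine = +0.80178; denominator sine = +0.99939.
Result = 0.0278·6.597·(+0.80178) / (0.0578·(+0.99939)) = +2.5457 rad/s; magnitude 2.5457 rad/s.

2.55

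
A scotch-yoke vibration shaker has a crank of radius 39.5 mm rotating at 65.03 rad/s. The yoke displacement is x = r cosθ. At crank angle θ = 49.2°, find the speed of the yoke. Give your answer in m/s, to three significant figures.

ω = 65.03 rad/s
x = r cosθ ⇒ ẋ = −rω sinθ.
|v| = rω|sinθ| = 0.0395·65.03·|sin 49.2°| = 1.9445 m/s.

1.94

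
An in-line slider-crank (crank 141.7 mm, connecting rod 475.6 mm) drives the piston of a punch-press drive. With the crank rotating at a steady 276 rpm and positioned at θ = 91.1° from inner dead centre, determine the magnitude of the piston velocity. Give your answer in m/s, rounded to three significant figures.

4.07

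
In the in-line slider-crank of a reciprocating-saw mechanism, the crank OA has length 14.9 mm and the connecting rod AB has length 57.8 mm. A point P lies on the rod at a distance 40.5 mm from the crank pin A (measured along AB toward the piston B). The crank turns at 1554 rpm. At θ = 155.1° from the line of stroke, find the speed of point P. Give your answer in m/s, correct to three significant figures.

ω = 162.7 rad/s.  Crank-pin speed |V_A| = rω = 2.4247 m/s, perpendicular to OA.
Rod angle: sinφ = −(r/L) sinθ ⇒ φ = -6.231°; ω_rod = −rω cosθ/√(L²−r²sin²θ) = +38.277 rad/s.
V_P = V_A + ω_rod × AP, with AP = 0.0405 m along the rod.
Components: V_Px = −rω sinθ − a·ω_rod·sinφ = -0.85265 m/s;  V_Py = rω cosθ + a·ω_rod·cosφ = -0.65828 m/s.
|V_P| = √(V_Px² + V_Py²) = 1.0772 m/s.

1.08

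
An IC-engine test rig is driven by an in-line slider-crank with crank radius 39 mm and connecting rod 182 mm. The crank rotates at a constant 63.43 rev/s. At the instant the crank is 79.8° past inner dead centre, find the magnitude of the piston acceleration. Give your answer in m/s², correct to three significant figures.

ω = 2π·63.4 = 398.5 rad/s
x(θ) = r cosθ + √(L² − r² sin²θ); with ω constant, a = ω²·d²x/dθ².
d²x/dθ² = −r cosθ − r²(cos2θ)/√u − r⁴ sin²2θ/(4u^{3/2}),  u = L² − r² sin²θ = 0.0316507 m².
Substituting r = 0.039 m, L = 0.182 m, θ = 79.8°: d²x/dθ² = +0.0010944 m.
a = ω²·d²x/dθ² = (398.5)²·(+0.0010944) = +173.84 m/s²;  |a| = 173.84 m/s².

174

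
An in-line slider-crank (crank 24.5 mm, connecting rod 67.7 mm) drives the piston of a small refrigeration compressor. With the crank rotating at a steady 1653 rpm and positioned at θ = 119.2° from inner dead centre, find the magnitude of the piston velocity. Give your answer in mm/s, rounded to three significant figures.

3010

ω = 2π·1653/60 = 173.1 rad/s
For an in-line slider-crank, x = r cosθ + √(L² − r² sin²θ), so v = −rω sinθ·[1 + r cosθ/√(L² − r² sin²θ)].
With r = 0.0245 m, L = 0.0677 m, θ = 119.2°: √(L² − r² sin²θ) = 0.064233 m.
v = −0.0245·173.1·0.87292·[1 + 0.0245·-0.48786/0.064233] = -3.0132 m/s.
|v| = 3.0132 m/s = 3013.2 mm/s.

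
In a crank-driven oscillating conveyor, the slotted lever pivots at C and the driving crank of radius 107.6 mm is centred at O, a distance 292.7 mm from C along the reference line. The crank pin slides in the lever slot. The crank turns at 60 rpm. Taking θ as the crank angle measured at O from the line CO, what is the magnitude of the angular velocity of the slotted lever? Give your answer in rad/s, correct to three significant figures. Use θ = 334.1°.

ω = 6.283 rad/s (from 60 rpm).
Crank pin A relative to C: A = (d + r cosθ, r sinθ); lever angle φ = atan2(r sinθ, d + r cosθ).
Differentiating tanφ: φ̇ = rω(d cosθ + r)/(d² + r² + 2dr cosθ).
d² + r² + 2dr cosθ = |CA|² = 0.153913 m²;  d cosθ + r = +0.3709 m.
|ω_lever| = |0.1076·6.283·+0.3709| / 0.153913 = 1.6292 rad/s.

1.63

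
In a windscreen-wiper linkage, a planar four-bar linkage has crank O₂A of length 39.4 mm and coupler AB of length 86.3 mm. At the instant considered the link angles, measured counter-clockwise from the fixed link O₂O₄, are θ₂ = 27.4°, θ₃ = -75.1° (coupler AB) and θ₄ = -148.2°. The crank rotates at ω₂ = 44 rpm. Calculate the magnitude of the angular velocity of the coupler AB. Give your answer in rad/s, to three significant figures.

ω₂ = 4.608 rad/s (from 44 rpm).
Differentiating the loop-closure r₂e^{iθ₂}+r₃e^{iθ₃}=r₁+r₄e^{iθ₄} gives r₂ω₂e^{iθ₂}+r₃ω₃e^{iθ₃}=r₄ω₄e^{iθ₄}.
Eliminating the other unknown: ω₃ = r₂ω₂ sin(θ₄−θ₂) / [r₃ sin(θ₃−θ₄)].
Numerator sine = -0.07672; denominator sine = +0.95681.
Result = 0.0394·4.608·(-0.07672) / (0.0863·(+0.95681)) = -0.16867 rad/s; magnitude 0.16867 rad/s.

0.169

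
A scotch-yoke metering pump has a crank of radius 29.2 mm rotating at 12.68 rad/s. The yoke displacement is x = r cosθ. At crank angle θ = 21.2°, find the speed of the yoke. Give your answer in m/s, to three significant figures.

0.134

ω = 12.68 rad/s
x = r cosθ ⇒ ẋ = −rω sinθ.
|v| = rω|sinθ| = 0.0292·12.68·|sin 21.2°| = 0.13389 m/s.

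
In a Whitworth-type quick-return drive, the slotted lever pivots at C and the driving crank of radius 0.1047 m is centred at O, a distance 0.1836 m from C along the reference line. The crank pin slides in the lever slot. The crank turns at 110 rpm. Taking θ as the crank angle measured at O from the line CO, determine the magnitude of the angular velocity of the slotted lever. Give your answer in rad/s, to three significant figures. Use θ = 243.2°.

ω = 11.52 rad/s (from 110 rpm).
Crank pin A relative to C: A = (d + r cosθ, r sinθ); lever angle φ = atan2(r sinθ, d + r cosθ).
Differentiating tanφ: φ̇ = rω(d cosθ + r)/(d² + r² + 2dr cosθ).
d² + r² + 2dr cosθ = |CA|² = 0.0273367 m²;  d cosθ + r = +0.021919 m.
|ω_lever| = |0.1047·11.52·+0.021919| / 0.0273367 = 0.96703 rad/s.

0.967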